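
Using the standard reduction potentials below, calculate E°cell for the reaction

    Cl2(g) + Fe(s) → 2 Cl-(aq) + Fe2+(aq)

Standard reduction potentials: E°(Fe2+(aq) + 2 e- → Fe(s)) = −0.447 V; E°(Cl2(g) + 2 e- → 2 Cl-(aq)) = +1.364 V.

In the reaction as written, Cl2(g) is reduced (cathode) and Fe2+(aq) is produced by oxidation at the anode.
E°cell = E°(cathode) − E°(anode) = +1.364 − (−0.447) = +1.811 V.
The positive value indicates the reaction is spontaneous as written.

+1.811 V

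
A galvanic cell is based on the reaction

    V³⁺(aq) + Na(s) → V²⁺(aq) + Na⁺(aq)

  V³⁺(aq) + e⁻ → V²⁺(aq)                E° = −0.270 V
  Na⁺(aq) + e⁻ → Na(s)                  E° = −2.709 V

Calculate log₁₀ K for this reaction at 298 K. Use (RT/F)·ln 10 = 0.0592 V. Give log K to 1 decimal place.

The V³⁺/V²⁺ couple is reduced (cathode); E°cell = −0.270 − (−2.709) = +2.439 V with n = 1.
At equilibrium E = 0, so log K = nE°cell / 0.0592 = (1)(+2.439) / 0.0592 = 41.2.

log K = 41.2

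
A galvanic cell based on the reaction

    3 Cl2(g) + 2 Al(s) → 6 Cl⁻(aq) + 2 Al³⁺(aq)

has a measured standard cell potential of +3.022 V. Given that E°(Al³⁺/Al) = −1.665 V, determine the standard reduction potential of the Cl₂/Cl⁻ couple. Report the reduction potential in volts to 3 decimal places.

In the reaction as written the Cl₂/Cl⁻ couple is reduced (cathode) and Al³⁺/Al is oxidized (anode), so E°cell = E°(Cl₂/Cl⁻) − E°(Al³⁺/Al).
E°(Cl₂/Cl⁻) = E°cell + E°(anode) = +3.022 + (−1.665) = +1.357 V.

+1.357 V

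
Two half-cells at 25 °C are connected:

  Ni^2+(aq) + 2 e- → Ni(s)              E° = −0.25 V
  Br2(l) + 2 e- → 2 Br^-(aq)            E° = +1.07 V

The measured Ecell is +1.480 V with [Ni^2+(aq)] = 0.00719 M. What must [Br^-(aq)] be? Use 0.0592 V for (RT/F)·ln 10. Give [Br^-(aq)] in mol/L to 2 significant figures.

0.023 M

The Br₂/Br⁻ couple has the larger reduction potential, so it is the cathode: E°cell = +1.07 − (−0.25) = +1.32 V and n = 2.
From the Nernst equation, log Q = n(E° − E)/0.0592 = 2·(+1.32 − (+1.480))/0.0592 = −5.405.
Balancing electrons gives Br2(l) + Ni(s) → 2 Br^-(aq) + Ni^2+(aq); thus Q = [Br^-(aq)]^2·[Ni^2+(aq)].
Solving for the unknown gives log [Br^-(aq)] = −1.631, so [Br^-(aq)] ≈ 0.023 M.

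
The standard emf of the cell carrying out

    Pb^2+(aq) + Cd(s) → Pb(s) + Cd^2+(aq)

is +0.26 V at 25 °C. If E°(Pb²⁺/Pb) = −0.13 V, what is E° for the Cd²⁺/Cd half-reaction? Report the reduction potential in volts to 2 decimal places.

In the reaction as written the Pb²⁺/Pb couple is reduced (cathode) and Cd²⁺/Cd is oxidized (anode), so E°cell = E°(Pb²⁺/Pb) − E°(Cd²⁺/Cd).
E°(Cd²⁺/Cd) = E°(cathode) − E°cell = −0.13 − (+0.26) = −0.39 V.

−0.39 V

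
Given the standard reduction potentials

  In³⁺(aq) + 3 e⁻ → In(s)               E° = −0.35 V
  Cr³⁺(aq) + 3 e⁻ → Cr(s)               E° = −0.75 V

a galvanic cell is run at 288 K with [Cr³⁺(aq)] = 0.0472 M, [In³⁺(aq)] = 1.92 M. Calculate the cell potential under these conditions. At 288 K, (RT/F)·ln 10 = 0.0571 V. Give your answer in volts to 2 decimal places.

+0.43 V

In³⁺/In is reduced (cathode, E° = −0.35 V) and Cr³⁺/Cr is oxidized (anode).
The standard potential is −0.35 − (−0.75) = +0.40 V and the balanced reaction transfers n = 3 electrons.
The balanced reaction is In³⁺(aq) + Cr(s) → In(s) + Cr³⁺(aq), so Q = [Cr³⁺(aq)] / [In³⁺(aq)] = 0.0246 and log Q = −1.609.
Applying E = E° − (RT ln10/nF)·log Q gives +0.40 − (0.0571/3)(−1.609) = +0.43 V.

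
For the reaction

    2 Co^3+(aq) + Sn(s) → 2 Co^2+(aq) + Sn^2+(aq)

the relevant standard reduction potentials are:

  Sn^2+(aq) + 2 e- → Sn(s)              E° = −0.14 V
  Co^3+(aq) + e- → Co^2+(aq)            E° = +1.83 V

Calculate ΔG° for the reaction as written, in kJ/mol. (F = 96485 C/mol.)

−380 kJ/mol

In the reaction as written Co^3+(aq) is reduced, so the Co³⁺/Co²⁺ couple is the cathode and Sn²⁺/Sn is the anode.
E°cell = +1.83 − (−0.14) = +1.97 V; balancing electrons gives n = 2.
ΔG° = −nFE°cell = −(2)(96485)(+1.97) J/mol = −380 kJ/mol.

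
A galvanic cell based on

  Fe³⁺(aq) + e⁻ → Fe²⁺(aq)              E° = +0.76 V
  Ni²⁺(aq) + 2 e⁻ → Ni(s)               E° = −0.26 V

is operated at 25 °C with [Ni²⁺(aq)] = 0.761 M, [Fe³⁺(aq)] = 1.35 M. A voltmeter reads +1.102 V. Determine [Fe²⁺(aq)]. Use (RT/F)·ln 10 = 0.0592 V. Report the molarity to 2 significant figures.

0.064 M

Fe³⁺/Fe²⁺ is the cathode (higher E°); E°cell = +0.76 − (−0.26) = +1.02 V with n = 2.
From the Nernst equation, log Q = n(E° − E)/0.0592 = 2·(+1.02 − (+1.102))/0.0592 = −2.770.
The balanced reaction is 2 Fe³⁺(aq) + Ni(s) → 2 Fe²⁺(aq) + Ni²⁺(aq), so Q = ([Fe²⁺(aq)]^2·[Ni²⁺(aq)]) / [Fe³⁺(aq)]^2.
Solving for the unknown gives log [Fe²⁺(aq)] = −1.195, so [Fe²⁺(aq)] ≈ 0.064 M.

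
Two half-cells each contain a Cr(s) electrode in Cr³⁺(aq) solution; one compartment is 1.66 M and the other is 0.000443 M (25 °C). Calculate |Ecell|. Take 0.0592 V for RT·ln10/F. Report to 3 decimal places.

0.071 V

For a concentration cell E°cell = 0, since both electrodes use the same couple.
The compartment with the higher Cr³⁺(aq) concentration (1.66 M) acts as the cathode; ions are reduced there and produced at the dilute (0.000443 M) anode.
With n = 3, Ecell = −(0.0592/3)·log([dilute]/[conc]) = −(0.0592/3)·log(0.000443/1.66) = +0.071 V.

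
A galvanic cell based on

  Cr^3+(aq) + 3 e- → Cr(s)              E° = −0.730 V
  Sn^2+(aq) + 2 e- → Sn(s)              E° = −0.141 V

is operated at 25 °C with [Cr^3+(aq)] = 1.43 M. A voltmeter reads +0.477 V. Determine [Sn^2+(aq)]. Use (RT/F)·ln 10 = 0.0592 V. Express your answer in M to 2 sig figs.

0.00021 M

Sn²⁺/Sn is the cathode (higher E°); E°cell = −0.141 − (−0.730) = +0.589 V with n = 6.
From the Nernst equation, log Q = n(E° − E)/0.0592 = 6·(+0.589 − (+0.477))/0.0592 = 11.351.
Balancing electrons gives 3 Sn^2+(aq) + 2 Cr(s) → 3 Sn(s) + 2 Cr^3+(aq); thus Q = [Cr^3+(aq)]^2 / [Sn^2+(aq)]^3.
Isolating [Sn^2+(aq)] in Q = 10^{11.351} yields log [Sn^2+(aq)] = −3.680, i.e. 0.00021 M.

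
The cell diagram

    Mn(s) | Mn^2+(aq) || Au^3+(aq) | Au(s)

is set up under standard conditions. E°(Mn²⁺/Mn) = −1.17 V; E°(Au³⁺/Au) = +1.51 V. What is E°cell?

By convention the left-hand electrode in cell notation is the anode (oxidation) and the right-hand electrode is the cathode (reduction).
E°cell = E°(right) − E°(left) = +1.51 − (−1.17) = +2.68 V.

+2.68 V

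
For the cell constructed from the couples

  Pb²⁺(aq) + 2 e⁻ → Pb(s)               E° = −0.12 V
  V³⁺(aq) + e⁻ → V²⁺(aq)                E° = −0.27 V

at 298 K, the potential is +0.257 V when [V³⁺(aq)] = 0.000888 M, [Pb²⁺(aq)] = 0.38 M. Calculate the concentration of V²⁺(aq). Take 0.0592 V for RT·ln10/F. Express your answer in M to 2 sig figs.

Pb²⁺/Pb is the cathode (higher E°); E°cell = −0.12 − (−0.27) = +0.15 V with n = 2.
Since E = E° − (0.0592/n)·log Q, log Q = n(E° − E)/0.0592 = −3.615.
The balanced reaction is Pb²⁺(aq) + 2 V²⁺(aq) → Pb(s) + 2 V³⁺(aq), so Q = [V³⁺(aq)]^2 / ([Pb²⁺(aq)]·[V²⁺(aq)]^2).
Solving for the unknown gives log [V²⁺(aq)] = −1.034, so [V²⁺(aq)] ≈ 0.092 M.

0.092 M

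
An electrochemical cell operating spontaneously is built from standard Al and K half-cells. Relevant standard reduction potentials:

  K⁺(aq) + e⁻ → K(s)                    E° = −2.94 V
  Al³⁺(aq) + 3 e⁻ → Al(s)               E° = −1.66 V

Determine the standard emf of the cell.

Of the two couples in this cell, the one with the more positive reduction potential is reduced at the cathode: here that is Al³⁺/Al (−1.66 V); K⁺/K (−2.94 V) is the anode.
E°cell = E°(cathode) − E°(anode) = −1.66 − (−2.94) = +1.28 V.

+1.28 V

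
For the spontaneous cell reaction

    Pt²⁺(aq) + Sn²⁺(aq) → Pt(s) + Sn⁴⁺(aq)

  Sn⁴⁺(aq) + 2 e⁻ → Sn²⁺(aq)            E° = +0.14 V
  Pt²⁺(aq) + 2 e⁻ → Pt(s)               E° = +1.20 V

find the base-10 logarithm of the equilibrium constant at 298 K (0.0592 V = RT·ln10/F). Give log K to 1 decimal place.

The Pt²⁺/Pt couple is reduced (cathode); E°cell = +1.20 − (+0.14) = +1.06 V with n = 2.
At equilibrium E = 0, so log K = nE°cell / 0.0592 = (2)(+1.06) / 0.0592 = 35.8.

log K = 35.8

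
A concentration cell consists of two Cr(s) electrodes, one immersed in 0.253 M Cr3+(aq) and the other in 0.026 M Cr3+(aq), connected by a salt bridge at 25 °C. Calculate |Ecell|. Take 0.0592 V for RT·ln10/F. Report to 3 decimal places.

For a concentration cell E°cell = 0, since both electrodes use the same couple.
The compartment with the higher Cr3+(aq) concentration (0.253 M) acts as the cathode; ions are reduced there and produced at the dilute (0.026 M) anode.
With n = 3, Ecell = −(0.0592/3)·log([dilute]/[conc]) = −(0.0592/3)·log(0.026/0.253) = +0.019 V.

0.019 V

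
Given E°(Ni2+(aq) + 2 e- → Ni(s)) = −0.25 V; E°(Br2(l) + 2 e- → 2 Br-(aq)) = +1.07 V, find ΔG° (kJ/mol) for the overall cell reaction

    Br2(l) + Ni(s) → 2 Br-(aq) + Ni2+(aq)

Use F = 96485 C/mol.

−255 kJ/mol

In the reaction as written Br2(l) is reduced, so the Br₂/Br⁻ couple is the cathode and Ni²⁺/Ni is the anode.
E°cell = +1.07 − (−0.25) = +1.32 V; balancing electrons gives n = 2.
ΔG° = −nFE°cell = −(2)(96485)(+1.32) J/mol = −255 kJ/mol.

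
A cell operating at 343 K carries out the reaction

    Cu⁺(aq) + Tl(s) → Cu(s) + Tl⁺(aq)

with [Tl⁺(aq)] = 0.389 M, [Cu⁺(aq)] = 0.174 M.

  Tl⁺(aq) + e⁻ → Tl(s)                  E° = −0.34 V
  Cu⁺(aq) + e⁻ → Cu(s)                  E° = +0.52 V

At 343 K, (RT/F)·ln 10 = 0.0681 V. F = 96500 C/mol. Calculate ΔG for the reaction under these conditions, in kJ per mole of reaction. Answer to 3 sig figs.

The standard cell potential is +0.52 − (−0.34) = +0.86 V, with n = 1 electron in the balanced equation.
Q = [Tl⁺(aq)] / [Cu⁺(aq)] = 2.24, so log Q = 0.349 and E = +0.86 − (0.0681/1)(0.349) = +0.8362 V.
Then ΔG = −nFE = −1 × 96500 × +0.8362 J/mol = −80.7 kJ/mol.

−80.7 kJ/mol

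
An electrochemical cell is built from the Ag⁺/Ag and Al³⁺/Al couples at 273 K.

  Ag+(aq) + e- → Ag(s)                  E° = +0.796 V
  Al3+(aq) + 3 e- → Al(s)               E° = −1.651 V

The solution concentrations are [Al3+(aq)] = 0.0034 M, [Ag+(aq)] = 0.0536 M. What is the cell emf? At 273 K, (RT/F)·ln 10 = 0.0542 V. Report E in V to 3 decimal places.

+2.423 V

Since E°(Ag⁺/Ag) > E°(Al³⁺/Al), Ag⁺/Ag serves as the cathode.
E°cell = E°cat − E°an = +0.796 − (−1.651) = +2.447 V; n = 3.
For the overall reaction 3 Ag+(aq) + Al(s) → 3 Ag(s) + Al3+(aq), Q = [Al3+(aq)] / [Ag+(aq)]^3 = 22.1, giving log Q = 1.344.
E = E° − (0.0542/n)·log Q = +2.447 − (0.0542/3)(1.344) = +2.423 V.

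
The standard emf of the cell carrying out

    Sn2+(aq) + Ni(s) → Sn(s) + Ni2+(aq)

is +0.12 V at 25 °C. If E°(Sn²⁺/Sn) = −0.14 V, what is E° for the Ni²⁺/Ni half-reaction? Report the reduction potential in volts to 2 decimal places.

In the reaction as written the Sn²⁺/Sn couple is reduced (cathode) and Ni²⁺/Ni is oxidized (anode), so E°cell = E°(Sn²⁺/Sn) − E°(Ni²⁺/Ni).
E°(Ni²⁺/Ni) = E°(cathode) − E°cell = −0.14 − (+0.12) = −0.26 V.

−0.26 V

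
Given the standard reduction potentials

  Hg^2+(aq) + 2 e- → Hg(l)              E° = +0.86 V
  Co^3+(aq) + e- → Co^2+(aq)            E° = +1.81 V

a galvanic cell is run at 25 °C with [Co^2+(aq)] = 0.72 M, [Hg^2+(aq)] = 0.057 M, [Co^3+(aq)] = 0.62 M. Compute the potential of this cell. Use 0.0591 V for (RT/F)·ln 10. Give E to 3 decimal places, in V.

Since E°(Co³⁺/Co²⁺) > E°(Hg²⁺/Hg), Co³⁺/Co²⁺ serves as the cathode.
E°cell = E°cat − E°an = +1.81 − (+0.86) = +0.95 V; n = 2.
The balanced reaction is 2 Co^3+(aq) + Hg(l) → 2 Co^2+(aq) + Hg^2+(aq), so Q = ([Co^2+(aq)]^2·[Hg^2+(aq)]) / [Co^3+(aq)]^2 = 0.0769 and log Q = −1.114.
Applying E = E° − (RT ln10/nF)·log Q gives +0.95 − (0.0591/2)(−1.114) = +0.983 V.

+0.983 V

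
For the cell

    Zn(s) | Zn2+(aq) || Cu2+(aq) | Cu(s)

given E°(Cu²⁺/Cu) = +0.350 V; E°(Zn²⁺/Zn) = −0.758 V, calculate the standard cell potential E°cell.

By convention the left-hand electrode in cell notation is the anode (oxidation) and the right-hand electrode is the cathode (reduction).
E°cell = E°(right) − E°(left) = +0.350 − (−0.758) = +1.108 V.

+1.108 V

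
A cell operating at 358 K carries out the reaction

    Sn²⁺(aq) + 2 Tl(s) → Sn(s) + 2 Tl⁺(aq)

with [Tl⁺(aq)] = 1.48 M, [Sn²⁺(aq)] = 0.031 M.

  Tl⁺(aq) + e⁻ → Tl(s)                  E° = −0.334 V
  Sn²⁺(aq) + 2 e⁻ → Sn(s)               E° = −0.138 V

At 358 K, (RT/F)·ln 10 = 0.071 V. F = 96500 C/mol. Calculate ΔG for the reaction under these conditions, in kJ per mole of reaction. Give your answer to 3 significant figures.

−25.2 kJ/mol

With Sn²⁺/Sn reduced at the cathode, E°cell = −0.138 − (−0.334) = +0.196 V and n = 2.
The reaction quotient is [Tl⁺(aq)]^2 / [Sn²⁺(aq)] = 70.7; by Nernst, E = +0.196 − (0.071/2)(1.849) = +0.1304 V.
Then ΔG = −nFE = −2 × 96500 × +0.1304 J/mol = −25.2 kJ/mol.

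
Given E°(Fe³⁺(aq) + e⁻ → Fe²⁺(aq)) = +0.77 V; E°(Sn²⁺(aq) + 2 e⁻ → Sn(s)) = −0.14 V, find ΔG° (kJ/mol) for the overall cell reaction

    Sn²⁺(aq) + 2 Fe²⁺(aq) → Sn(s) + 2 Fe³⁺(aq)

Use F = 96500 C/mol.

In the reaction as written Sn²⁺(aq) is reduced, so the Sn²⁺/Sn couple is the cathode and Fe³⁺/Fe²⁺ is the anode.
E°cell = −0.14 − (+0.77) = −0.91 V; balancing electrons gives n = 2.
ΔG° = −nFE°cell = −(2)(96500)(−0.91) J/mol = +176 kJ/mol.

+176 kJ/mol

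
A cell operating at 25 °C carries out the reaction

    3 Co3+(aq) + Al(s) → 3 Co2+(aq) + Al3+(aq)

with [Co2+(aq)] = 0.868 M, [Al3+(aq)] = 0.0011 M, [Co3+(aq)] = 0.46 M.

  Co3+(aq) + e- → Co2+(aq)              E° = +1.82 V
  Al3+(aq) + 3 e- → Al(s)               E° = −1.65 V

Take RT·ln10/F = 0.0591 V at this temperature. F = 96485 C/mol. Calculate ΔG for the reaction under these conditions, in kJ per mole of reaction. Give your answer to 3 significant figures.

−1020 kJ/mol

The standard cell potential is +1.82 − (−1.65) = +3.47 V, with n = 3 electrons in the balanced equation.
Here Q = ([Co2+(aq)]^3·[Al3+(aq)]) / [Co3+(aq)]^3 = 0.00739 (log Q = −2.131), giving E = +3.47 − (0.0591/3)·(−2.131) = +3.5120 V.
ΔG = −nFE = −(3)(96485)(+3.5120) J/mol = −1020 kJ/mol.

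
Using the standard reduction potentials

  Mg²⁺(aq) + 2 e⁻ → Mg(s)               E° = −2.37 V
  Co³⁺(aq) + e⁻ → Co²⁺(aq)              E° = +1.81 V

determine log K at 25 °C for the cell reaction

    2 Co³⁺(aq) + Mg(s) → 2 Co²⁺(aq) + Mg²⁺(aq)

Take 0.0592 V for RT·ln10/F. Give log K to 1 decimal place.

log K = 141.2

The Co³⁺/Co²⁺ couple is reduced (cathode); E°cell = +1.81 − (−2.37) = +4.18 V with n = 2.
At equilibrium E = 0, so log K = nE°cell / 0.0592 = (2)(+4.18) / 0.0592 = 141.2.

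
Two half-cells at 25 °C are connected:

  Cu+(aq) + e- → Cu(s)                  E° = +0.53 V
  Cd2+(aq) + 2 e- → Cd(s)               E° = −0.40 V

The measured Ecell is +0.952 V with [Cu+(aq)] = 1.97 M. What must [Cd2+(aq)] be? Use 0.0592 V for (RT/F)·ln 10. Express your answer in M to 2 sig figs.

0.70 M

Cu⁺/Cu is the cathode (higher E°); E°cell = +0.53 − (−0.40) = +0.93 V with n = 2.
Since E = E° − (0.0592/n)·log Q, log Q = n(E° − E)/0.0592 = −0.743.
The balanced reaction is 2 Cu+(aq) + Cd(s) → 2 Cu(s) + Cd2+(aq), so Q = [Cd2+(aq)] / [Cu+(aq)]^2.
Solving for the unknown gives log [Cd2+(aq)] = −0.154, so [Cd2+(aq)] ≈ 0.70 M.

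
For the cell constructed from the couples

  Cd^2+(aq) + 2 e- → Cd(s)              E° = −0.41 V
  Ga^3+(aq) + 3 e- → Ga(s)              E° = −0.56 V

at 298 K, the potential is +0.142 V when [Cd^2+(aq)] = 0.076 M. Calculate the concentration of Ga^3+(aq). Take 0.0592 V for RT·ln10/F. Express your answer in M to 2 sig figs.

0.053 M

The Cd²⁺/Cd couple has the larger reduction potential, so it is the cathode: E°cell = −0.41 − (−0.56) = +0.15 V and n = 6.
From the Nernst equation, log Q = n(E° − E)/0.0592 = 6·(+0.15 − (+0.142))/0.0592 = 0.811.
Balancing electrons gives 3 Cd^2+(aq) + 2 Ga(s) → 3 Cd(s) + 2 Ga^3+(aq); thus Q = [Ga^3+(aq)]^2 / [Cd^2+(aq)]^3.
Substituting the known concentrations and solving, log [Ga^3+(aq)] = −1.273 and [Ga^3+(aq)] = 0.053 M.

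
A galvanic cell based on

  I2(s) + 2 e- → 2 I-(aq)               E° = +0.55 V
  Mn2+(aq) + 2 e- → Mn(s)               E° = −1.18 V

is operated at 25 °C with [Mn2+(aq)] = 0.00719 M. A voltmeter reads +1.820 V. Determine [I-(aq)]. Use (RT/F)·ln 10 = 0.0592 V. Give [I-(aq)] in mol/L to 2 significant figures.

With I₂/I⁻ at the cathode and Mn²⁺/Mn at the anode, E°cell = +0.55 − (−1.18) = +1.73 V (n = 2).
Since E = E° − (0.0592/n)·log Q, log Q = n(E° − E)/0.0592 = −3.041.
The balanced reaction is I2(s) + Mn(s) → 2 I-(aq) + Mn2+(aq), so Q = [I-(aq)]^2·[Mn2+(aq)].
Isolating [I-(aq)] in Q = 10^{−3.041} yields log [I-(aq)] = −0.449, i.e. 0.36 M.

0.36 M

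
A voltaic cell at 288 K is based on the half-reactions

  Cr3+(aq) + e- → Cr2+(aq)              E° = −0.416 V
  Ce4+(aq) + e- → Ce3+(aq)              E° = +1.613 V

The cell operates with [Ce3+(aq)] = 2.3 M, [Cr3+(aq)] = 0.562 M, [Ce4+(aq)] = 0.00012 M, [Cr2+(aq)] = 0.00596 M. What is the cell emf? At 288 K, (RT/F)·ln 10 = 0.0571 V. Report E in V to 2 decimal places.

Ce⁴⁺/Ce³⁺ is reduced (cathode, E° = +1.613 V) and Cr³⁺/Cr²⁺ is oxidized (anode).
E°cell = +1.613 − (−0.416) = +2.029 V, with n = 1 electron transferred.
The balanced reaction is Ce4+(aq) + Cr2+(aq) → Ce3+(aq) + Cr3+(aq), so Q = ([Ce3+(aq)]·[Cr3+(aq)]) / ([Ce4+(aq)]·[Cr2+(aq)]) = 1.81×10^6 and log Q = 6.257.
E = E° − (0.0571/n)·log Q = +2.029 − (0.0571/1)(6.257) = +1.67 V.

+1.67 V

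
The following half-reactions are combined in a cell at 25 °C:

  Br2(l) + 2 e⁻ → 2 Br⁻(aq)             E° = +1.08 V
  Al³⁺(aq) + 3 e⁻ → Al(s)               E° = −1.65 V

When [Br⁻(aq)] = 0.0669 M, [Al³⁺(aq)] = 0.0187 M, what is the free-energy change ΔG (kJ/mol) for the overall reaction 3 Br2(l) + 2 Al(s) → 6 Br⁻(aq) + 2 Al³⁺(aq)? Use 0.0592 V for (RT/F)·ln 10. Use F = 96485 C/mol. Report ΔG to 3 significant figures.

E°cell = +1.08 − (−1.65) = +2.73 V; the balanced reaction transfers n = 6 electrons.
The reaction quotient is [Br⁻(aq)]^6·[Al³⁺(aq)]^2 = 3.14×10^−11; by Nernst, E = +2.73 − (0.0592/6)(−10.504) = +2.8336 V.
Then ΔG = −nFE = −6 × 96485 × +2.8336 J/mol = −1640 kJ/mol.

−1640 kJ/mol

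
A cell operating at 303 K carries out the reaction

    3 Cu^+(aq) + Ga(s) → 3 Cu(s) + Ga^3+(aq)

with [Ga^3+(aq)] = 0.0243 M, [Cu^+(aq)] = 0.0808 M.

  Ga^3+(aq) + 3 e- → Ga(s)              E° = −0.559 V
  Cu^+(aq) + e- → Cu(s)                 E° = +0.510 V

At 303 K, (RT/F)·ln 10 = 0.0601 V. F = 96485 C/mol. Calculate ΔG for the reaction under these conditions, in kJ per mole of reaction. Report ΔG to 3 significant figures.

With Cu⁺/Cu reduced at the cathode, E°cell = +0.510 − (−0.559) = +1.069 V and n = 3.
The reaction quotient is [Ga^3+(aq)] / [Cu^+(aq)]^3 = 46.1; by Nernst, E = +1.069 − (0.0601/3)(1.663) = +1.0357 V.
Finally ΔG = −nFE = −(3)(96485 C/mol)(+1.0357 V) = −300 kJ/mol.

−300 kJ/mol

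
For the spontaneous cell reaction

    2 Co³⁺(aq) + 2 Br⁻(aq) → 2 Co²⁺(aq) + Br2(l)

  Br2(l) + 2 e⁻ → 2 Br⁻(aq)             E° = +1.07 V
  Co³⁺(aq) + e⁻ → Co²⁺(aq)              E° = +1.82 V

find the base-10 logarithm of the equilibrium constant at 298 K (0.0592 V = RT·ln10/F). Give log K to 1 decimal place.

log K = 25.3

The Co³⁺/Co²⁺ couple is reduced (cathode); E°cell = +1.82 − (+1.07) = +0.75 V with n = 2.
At equilibrium E = 0, so log K = nE°cell / 0.0592 = (2)(+0.75) / 0.0592 = 25.3.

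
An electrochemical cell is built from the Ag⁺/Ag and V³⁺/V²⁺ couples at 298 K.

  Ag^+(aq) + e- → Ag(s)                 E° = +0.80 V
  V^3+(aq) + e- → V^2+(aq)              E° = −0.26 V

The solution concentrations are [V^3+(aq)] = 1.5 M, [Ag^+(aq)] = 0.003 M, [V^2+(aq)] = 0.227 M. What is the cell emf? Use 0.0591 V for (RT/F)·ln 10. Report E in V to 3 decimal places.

Since E°(Ag⁺/Ag) > E°(V³⁺/V²⁺), Ag⁺/Ag serves as the cathode.
E°cell = E°cat − E°an = +0.80 − (−0.26) = +1.06 V; n = 1.
Balancing gives Ag^+(aq) + V^2+(aq) → Ag(s) + V^3+(aq); hence Q = [V^3+(aq)] / ([Ag^+(aq)]·[V^2+(aq)]) = 2.2×10^3 (log Q = 3.343).
By the Nernst equation, E = +1.06 − (0.0591/1)·(3.343) = +0.862 V.

+0.862 V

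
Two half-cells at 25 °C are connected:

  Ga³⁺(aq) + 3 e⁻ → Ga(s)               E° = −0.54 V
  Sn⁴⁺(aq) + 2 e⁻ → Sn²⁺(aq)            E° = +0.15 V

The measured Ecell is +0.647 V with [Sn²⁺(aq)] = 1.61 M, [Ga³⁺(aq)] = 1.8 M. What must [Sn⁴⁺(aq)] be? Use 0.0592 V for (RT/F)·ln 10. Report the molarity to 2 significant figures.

The Sn⁴⁺/Sn²⁺ couple has the larger reduction potential, so it is the cathode: E°cell = +0.15 − (−0.54) = +0.69 V and n = 6.
Rearranging E = E° − (0.0592/n)·log Q gives log Q = 6(+0.69 − (+0.647))/0.0592 = 4.358.
Balancing electrons gives 3 Sn⁴⁺(aq) + 2 Ga(s) → 3 Sn²⁺(aq) + 2 Ga³⁺(aq); thus Q = ([Sn²⁺(aq)]^3·[Ga³⁺(aq)]^2) / [Sn⁴⁺(aq)]^3.
Substituting the known concentrations and solving, log [Sn⁴⁺(aq)] = −1.076 and [Sn⁴⁺(aq)] = 0.084 M.

0.084 M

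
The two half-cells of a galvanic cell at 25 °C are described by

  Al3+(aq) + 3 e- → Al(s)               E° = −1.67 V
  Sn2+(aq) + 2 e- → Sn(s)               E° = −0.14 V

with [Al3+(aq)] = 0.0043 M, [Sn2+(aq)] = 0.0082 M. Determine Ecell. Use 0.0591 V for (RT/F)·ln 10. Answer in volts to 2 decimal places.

+1.51 V

Sn²⁺/Sn is reduced (cathode, E° = −0.14 V) and Al³⁺/Al is oxidized (anode).
The standard potential is −0.14 − (−1.67) = +1.53 V and the balanced reaction transfers n = 6 electrons.
Balancing gives 3 Sn2+(aq) + 2 Al(s) → 3 Sn(s) + 2 Al3+(aq); hence Q = [Al3+(aq)]^2 / [Sn2+(aq)]^3 = 33.5 (log Q = 1.525).
Applying E = E° − (RT ln10/nF)·log Q gives +1.53 − (0.0591/6)(1.525) = +1.51 V.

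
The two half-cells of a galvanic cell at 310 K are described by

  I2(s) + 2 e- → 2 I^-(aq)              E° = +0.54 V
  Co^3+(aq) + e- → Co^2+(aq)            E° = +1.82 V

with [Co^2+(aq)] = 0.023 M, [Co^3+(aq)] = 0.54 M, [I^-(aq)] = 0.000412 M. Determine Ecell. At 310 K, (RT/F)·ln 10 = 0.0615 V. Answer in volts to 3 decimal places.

Since E°(Co³⁺/Co²⁺) > E°(I₂/I⁻), Co³⁺/Co²⁺ serves as the cathode.
E°cell = E°cat − E°an = +1.82 − (+0.54) = +1.28 V; n = 2.
The balanced reaction is 2 Co^3+(aq) + 2 I^-(aq) → 2 Co^2+(aq) + I2(s), so Q = [Co^2+(aq)]^2 / ([Co^3+(aq)]^2·[I^-(aq)]^2) = 1.07×10^4 and log Q = 4.029.
Applying E = E° − (RT ln10/nF)·log Q gives +1.28 − (0.0615/2)(4.029) = +1.156 V.

+1.156 V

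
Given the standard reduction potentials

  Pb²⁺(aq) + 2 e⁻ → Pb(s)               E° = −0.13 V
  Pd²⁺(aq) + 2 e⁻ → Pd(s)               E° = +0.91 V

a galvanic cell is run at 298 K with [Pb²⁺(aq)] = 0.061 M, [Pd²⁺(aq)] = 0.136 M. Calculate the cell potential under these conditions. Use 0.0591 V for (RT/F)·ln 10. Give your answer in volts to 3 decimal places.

Pd²⁺/Pd is reduced (cathode, E° = +0.91 V) and Pb²⁺/Pb is oxidized (anode).
E°cell = +0.91 − (−0.13) = +1.04 V, with n = 2 electrons transferred.
Balancing gives Pd²⁺(aq) + Pb(s) → Pd(s) + Pb²⁺(aq); hence Q = [Pb²⁺(aq)] / [Pd²⁺(aq)] = 0.449 (log Q = −0.348).
By the Nernst equation, E = +1.04 − (0.0591/2)·(−0.348) = +1.050 V.

+1.050 V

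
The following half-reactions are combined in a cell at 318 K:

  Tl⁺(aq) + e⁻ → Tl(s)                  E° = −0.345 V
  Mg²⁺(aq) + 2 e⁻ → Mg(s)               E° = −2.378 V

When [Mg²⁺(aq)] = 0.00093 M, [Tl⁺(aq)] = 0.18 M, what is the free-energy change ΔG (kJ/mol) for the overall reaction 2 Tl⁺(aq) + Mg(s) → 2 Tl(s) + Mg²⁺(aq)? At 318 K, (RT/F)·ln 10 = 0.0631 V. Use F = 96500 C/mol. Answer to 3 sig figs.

−402 kJ/mol

E°cell = −0.345 − (−2.378) = +2.033 V; the balanced reaction transfers n = 2 electrons.
The reaction quotient is [Mg²⁺(aq)] / [Tl⁺(aq)]^2 = 0.0287; by Nernst, E = +2.033 − (0.0631/2)(−1.542) = +2.0817 V.
ΔG = −nFE = −(2)(96500)(+2.0817) J/mol = −402 kJ/mol.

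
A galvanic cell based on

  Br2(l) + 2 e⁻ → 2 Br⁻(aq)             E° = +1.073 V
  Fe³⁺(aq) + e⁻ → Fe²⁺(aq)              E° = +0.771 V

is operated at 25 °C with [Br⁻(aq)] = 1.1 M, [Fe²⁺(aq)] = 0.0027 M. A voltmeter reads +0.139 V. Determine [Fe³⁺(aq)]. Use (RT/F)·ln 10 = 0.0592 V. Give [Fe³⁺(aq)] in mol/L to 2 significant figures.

1.4 M

The Br₂/Br⁻ couple has the larger reduction potential, so it is the cathode: E°cell = +1.073 − (+0.771) = +0.302 V and n = 2.
From the Nernst equation, log Q = n(E° − E)/0.0592 = 2·(+0.302 − (+0.139))/0.0592 = 5.507.
For Br2(l) + 2 Fe²⁺(aq) → 2 Br⁻(aq) + 2 Fe³⁺(aq), the reaction quotient is Q = ([Br⁻(aq)]^2·[Fe³⁺(aq)]^2) / [Fe²⁺(aq)]^2.
Solving for the unknown gives log [Fe³⁺(aq)] = 0.143, so [Fe³⁺(aq)] ≈ 1.4 M.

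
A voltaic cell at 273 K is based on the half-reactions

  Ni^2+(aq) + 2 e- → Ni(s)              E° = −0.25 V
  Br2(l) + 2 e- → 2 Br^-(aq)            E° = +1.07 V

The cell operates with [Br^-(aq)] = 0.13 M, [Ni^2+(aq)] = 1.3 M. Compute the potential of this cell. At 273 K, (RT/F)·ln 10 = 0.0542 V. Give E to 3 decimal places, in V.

Since E°(Br₂/Br⁻) > E°(Ni²⁺/Ni), Br₂/Br⁻ serves as the cathode.
E°cell = E°cat − E°an = +1.07 − (−0.25) = +1.32 V; n = 2.
The balanced reaction is Br2(l) + Ni(s) → 2 Br^-(aq) + Ni^2+(aq), so Q = [Br^-(aq)]^2·[Ni^2+(aq)] = 0.022 and log Q = −1.658.
By the Nernst equation, E = +1.32 − (0.0542/2)·(−1.658) = +1.365 V.

+1.365 V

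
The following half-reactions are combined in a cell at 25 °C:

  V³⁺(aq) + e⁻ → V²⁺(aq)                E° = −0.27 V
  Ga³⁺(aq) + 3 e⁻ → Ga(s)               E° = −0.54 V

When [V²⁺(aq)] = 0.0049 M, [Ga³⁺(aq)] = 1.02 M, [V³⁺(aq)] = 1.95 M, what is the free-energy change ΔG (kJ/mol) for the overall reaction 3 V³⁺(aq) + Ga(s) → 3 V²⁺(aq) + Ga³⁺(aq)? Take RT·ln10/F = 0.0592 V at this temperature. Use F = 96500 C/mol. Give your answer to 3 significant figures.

−123 kJ/mol

The standard cell potential is −0.27 − (−0.54) = +0.27 V, with n = 3 electrons in the balanced equation.
Q = ([V²⁺(aq)]^3·[Ga³⁺(aq)]) / [V³⁺(aq)]^3 = 1.62×10^−8, so log Q = −7.791 and E = +0.27 − (0.0592/3)(−7.791) = +0.4237 V.
ΔG = −nFE = −(3)(96500)(+0.4237) J/mol = −123 kJ/mol.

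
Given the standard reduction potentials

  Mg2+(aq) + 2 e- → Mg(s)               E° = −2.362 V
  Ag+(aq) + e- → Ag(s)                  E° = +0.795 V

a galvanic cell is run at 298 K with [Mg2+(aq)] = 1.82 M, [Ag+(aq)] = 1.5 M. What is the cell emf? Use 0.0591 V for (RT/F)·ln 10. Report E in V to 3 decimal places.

+3.160 V

The Ag⁺/Ag couple has the more positive E°, so it is the cathode; Mg²⁺/Mg is the anode.
E°cell = +0.795 − (−2.362) = +3.157 V, with n = 2 electrons transferred.
For the overall reaction 2 Ag+(aq) + Mg(s) → 2 Ag(s) + Mg2+(aq), Q = [Mg2+(aq)] / [Ag+(aq)]^2 = 0.809, giving log Q = −0.092.
By the Nernst equation, E = +3.157 − (0.0591/2)·(−0.092) = +3.160 V.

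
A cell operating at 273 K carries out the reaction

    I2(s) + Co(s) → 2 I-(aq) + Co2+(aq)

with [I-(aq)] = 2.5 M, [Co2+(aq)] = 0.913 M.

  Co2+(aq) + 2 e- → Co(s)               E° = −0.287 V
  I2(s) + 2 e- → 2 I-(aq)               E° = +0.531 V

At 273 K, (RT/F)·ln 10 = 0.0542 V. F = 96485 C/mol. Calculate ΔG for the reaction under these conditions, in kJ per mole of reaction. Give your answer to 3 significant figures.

−154 kJ/mol

With I₂/I⁻ reduced at the cathode, E°cell = +0.531 − (−0.287) = +0.818 V and n = 2.
Q = [I-(aq)]^2·[Co2+(aq)] = 5.71, so log Q = 0.756 and E = +0.818 − (0.0542/2)(0.756) = +0.7975 V.
ΔG = −nFE = −(2)(96485)(+0.7975) J/mol = −154 kJ/mol.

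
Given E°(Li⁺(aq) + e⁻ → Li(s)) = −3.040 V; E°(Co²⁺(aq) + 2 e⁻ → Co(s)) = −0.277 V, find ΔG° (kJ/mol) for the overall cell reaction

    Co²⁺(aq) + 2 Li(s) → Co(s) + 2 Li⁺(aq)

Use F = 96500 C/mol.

In the reaction as written Co²⁺(aq) is reduced, so the Co²⁺/Co couple is the cathode and Li⁺/Li is the anode.
E°cell = −0.277 − (−3.040) = +2.763 V; balancing electrons gives n = 2.
ΔG° = −nFE°cell = −(2)(96500)(+2.763) J/mol = −533 kJ/mol.

−533 kJ/mol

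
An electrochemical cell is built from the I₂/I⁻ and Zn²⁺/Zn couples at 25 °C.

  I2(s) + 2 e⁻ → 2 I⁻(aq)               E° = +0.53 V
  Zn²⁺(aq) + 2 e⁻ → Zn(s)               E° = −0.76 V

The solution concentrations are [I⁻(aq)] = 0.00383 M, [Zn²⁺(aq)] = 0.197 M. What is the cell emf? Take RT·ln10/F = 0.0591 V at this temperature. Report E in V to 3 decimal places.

The I₂/I⁻ couple has the more positive E°, so it is the cathode; Zn²⁺/Zn is the anode.
E°cell = E°cat − E°an = +0.53 − (−0.76) = +1.29 V; n = 2.
For the overall reaction I2(s) + Zn(s) → 2 I⁻(aq) + Zn²⁺(aq), Q = [I⁻(aq)]^2·[Zn²⁺(aq)] = 2.89×10^−6, giving log Q = −5.539.
E = E° − (0.0591/n)·log Q = +1.29 − (0.0591/2)(−5.539) = +1.454 V.

+1.454 V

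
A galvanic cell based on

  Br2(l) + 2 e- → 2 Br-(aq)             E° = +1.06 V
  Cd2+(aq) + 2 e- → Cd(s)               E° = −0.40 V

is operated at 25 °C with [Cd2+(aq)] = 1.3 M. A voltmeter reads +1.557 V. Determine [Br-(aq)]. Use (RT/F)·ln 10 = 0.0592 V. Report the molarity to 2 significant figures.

0.020 M

With Br₂/Br⁻ at the cathode and Cd²⁺/Cd at the anode, E°cell = +1.06 − (−0.40) = +1.46 V (n = 2).
Since E = E° − (0.0592/n)·log Q, log Q = n(E° − E)/0.0592 = −3.277.
For Br2(l) + Cd(s) → 2 Br-(aq) + Cd2+(aq), the reaction quotient is Q = [Br-(aq)]^2·[Cd2+(aq)].
Solving for the unknown gives log [Br-(aq)] = −1.695, so [Br-(aq)] ≈ 0.020 M.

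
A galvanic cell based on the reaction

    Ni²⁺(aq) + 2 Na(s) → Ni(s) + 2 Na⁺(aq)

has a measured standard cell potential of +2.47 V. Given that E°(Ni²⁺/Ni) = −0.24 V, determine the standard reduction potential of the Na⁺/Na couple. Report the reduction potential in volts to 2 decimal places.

In the reaction as written the Ni²⁺/Ni couple is reduced (cathode) and Na⁺/Na is oxidized (anode), so E°cell = E°(Ni²⁺/Ni) − E°(Na⁺/Na).
E°(Na⁺/Na) = E°(cathode) − E°cell = −0.24 − (+2.47) = −2.71 V.

−2.71 V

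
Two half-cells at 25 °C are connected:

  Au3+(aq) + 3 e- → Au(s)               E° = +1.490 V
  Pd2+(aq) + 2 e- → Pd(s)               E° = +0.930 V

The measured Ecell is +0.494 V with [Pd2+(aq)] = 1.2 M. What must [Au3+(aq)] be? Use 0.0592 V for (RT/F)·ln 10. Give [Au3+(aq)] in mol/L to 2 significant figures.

With Au³⁺/Au at the cathode and Pd²⁺/Pd at the anode, E°cell = +1.490 − (+0.930) = +0.560 V (n = 6).
From the Nernst equation, log Q = n(E° − E)/0.0592 = 6·(+0.560 − (+0.494))/0.0592 = 6.689.
Balancing electrons gives 2 Au3+(aq) + 3 Pd(s) → 2 Au(s) + 3 Pd2+(aq); thus Q = [Pd2+(aq)]^3 / [Au3+(aq)]^2.
Isolating [Au3+(aq)] in Q = 10^{6.689} yields log [Au3+(aq)] = −3.226, i.e. 0.00059 M.

0.00059 M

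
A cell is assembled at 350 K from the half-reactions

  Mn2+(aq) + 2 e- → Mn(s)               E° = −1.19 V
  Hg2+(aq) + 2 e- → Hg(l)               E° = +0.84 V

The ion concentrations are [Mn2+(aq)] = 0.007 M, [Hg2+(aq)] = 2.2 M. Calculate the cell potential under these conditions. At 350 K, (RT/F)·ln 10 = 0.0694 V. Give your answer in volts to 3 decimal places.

Since E°(Hg²⁺/Hg) > E°(Mn²⁺/Mn), Hg²⁺/Hg serves as the cathode.
The standard potential is +0.84 − (−1.19) = +2.03 V and the balanced reaction transfers n = 2 electrons.
Balancing gives Hg2+(aq) + Mn(s) → Hg(l) + Mn2+(aq); hence Q = [Mn2+(aq)] / [Hg2+(aq)] = 0.00318 (log Q = −2.497).
E = E° − (0.0694/n)·log Q = +2.03 − (0.0694/2)(−2.497) = +2.117 V.

+2.117 V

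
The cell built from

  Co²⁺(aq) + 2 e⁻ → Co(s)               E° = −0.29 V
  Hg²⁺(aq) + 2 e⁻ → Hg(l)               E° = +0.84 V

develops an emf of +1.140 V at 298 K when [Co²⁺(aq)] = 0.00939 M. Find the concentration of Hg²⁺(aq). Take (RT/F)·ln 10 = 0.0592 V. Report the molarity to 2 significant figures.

0.020 M

Hg²⁺/Hg is the cathode (higher E°); E°cell = +0.84 − (−0.29) = +1.13 V with n = 2.
From the Nernst equation, log Q = n(E° − E)/0.0592 = 2·(+1.13 − (+1.140))/0.0592 = −0.338.
For Hg²⁺(aq) + Co(s) → Hg(l) + Co²⁺(aq), the reaction quotient is Q = [Co²⁺(aq)] / [Hg²⁺(aq)].
Substituting the known concentrations and solving, log [Hg²⁺(aq)] = −1.689 and [Hg²⁺(aq)] = 0.020 M.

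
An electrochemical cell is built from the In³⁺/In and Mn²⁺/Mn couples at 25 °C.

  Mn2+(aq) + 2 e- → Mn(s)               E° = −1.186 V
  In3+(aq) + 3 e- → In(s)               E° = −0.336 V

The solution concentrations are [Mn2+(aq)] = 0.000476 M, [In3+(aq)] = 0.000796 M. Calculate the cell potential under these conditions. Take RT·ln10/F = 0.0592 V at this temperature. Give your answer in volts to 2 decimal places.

Since E°(In³⁺/In) > E°(Mn²⁺/Mn), In³⁺/In serves as the cathode.
E°cell = −0.336 − (−1.186) = +0.850 V, with n = 6 electrons transferred.
Balancing gives 2 In3+(aq) + 3 Mn(s) → 2 In(s) + 3 Mn2+(aq); hence Q = [Mn2+(aq)]^3 / [In3+(aq)]^2 = 0.00017 (log Q = −3.769).
Applying E = E° − (RT ln10/nF)·log Q gives +0.850 − (0.0592/6)(−3.769) = +0.89 V.

+0.89 V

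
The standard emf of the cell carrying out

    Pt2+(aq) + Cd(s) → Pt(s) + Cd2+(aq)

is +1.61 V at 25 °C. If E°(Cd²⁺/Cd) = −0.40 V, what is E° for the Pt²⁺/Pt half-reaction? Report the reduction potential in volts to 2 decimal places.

In the reaction as written the Pt²⁺/Pt couple is reduced (cathode) and Cd²⁺/Cd is oxidized (anode), so E°cell = E°(Pt²⁺/Pt) − E°(Cd²⁺/Cd).
E°(Pt²⁺/Pt) = E°cell + E°(anode) = +1.61 + (−0.40) = +1.21 V.

+1.21 V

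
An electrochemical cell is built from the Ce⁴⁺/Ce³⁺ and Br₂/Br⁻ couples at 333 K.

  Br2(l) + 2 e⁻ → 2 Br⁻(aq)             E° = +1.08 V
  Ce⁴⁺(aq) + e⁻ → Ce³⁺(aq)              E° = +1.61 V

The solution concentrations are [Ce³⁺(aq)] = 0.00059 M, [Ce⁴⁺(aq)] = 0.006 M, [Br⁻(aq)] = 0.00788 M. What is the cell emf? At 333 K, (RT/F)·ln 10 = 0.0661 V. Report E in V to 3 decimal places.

The Ce⁴⁺/Ce³⁺ couple has the more positive E°, so it is the cathode; Br₂/Br⁻ is the anode.
E°cell = +1.61 − (+1.08) = +0.53 V, with n = 2 electrons transferred.
The balanced reaction is 2 Ce⁴⁺(aq) + 2 Br⁻(aq) → 2 Ce³⁺(aq) + Br2(l), so Q = [Ce³⁺(aq)]^2 / ([Ce⁴⁺(aq)]^2·[Br⁻(aq)]^2) = 156 and log Q = 2.192.
Applying E = E° − (RT ln10/nF)·log Q gives +0.53 − (0.0661/2)(2.192) = +0.458 V.

+0.458 V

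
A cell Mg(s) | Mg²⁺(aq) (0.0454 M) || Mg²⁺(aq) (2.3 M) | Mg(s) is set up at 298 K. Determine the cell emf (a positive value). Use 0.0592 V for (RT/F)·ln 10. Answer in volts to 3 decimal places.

For a concentration cell E°cell = 0, since both electrodes use the same couple.
The compartment with the higher Mg²⁺(aq) concentration (2.3 M) acts as the cathode; ions are reduced there and produced at the dilute (0.0454 M) anode.
With n = 2, Ecell = −(0.0592/2)·log([dilute]/[conc]) = −(0.0592/2)·log(0.0454/2.3) = +0.050 V.

0.050 V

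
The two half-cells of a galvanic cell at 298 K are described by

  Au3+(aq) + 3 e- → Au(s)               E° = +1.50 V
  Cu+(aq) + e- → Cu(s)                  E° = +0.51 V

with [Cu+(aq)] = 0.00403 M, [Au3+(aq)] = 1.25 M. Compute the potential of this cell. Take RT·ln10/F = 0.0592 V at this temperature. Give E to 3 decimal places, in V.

+1.134 V

The Au³⁺/Au couple has the more positive E°, so it is the cathode; Cu⁺/Cu is the anode.
E°cell = +1.50 − (+0.51) = +0.99 V, with n = 3 electrons transferred.
Balancing gives Au3+(aq) + 3 Cu(s) → Au(s) + 3 Cu+(aq); hence Q = [Cu+(aq)]^3 / [Au3+(aq)] = 5.24×10^−8 (log Q = −7.281).
By the Nernst equation, E = +0.99 − (0.0592/3)·(−7.281) = +1.134 V.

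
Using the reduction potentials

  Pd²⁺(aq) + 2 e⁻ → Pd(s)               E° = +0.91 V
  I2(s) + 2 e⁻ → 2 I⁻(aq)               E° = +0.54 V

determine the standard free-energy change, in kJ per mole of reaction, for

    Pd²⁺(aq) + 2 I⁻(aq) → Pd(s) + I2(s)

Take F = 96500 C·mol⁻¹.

−71.4 kJ/mol

In the reaction as written Pd²⁺(aq) is reduced, so the Pd²⁺/Pd couple is the cathode and I₂/I⁻ is the anode.
E°cell = +0.91 − (+0.54) = +0.37 V; balancing electrons gives n = 2.
ΔG° = −nFE°cell = −(2)(96500)(+0.37) J/mol = −71.4 kJ/mol.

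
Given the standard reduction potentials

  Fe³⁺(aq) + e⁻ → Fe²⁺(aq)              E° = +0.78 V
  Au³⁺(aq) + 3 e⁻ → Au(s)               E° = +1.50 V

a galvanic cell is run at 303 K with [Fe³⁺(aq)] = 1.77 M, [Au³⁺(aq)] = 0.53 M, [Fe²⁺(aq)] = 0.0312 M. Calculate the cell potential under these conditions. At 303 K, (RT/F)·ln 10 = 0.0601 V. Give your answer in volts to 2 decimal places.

Since E°(Au³⁺/Au) > E°(Fe³⁺/Fe²⁺), Au³⁺/Au serves as the cathode.
E°cell = E°cat − E°an = +1.50 − (+0.78) = +0.72 V; n = 3.
For the overall reaction Au³⁺(aq) + 3 Fe²⁺(aq) → Au(s) + 3 Fe³⁺(aq), Q = [Fe³⁺(aq)]^3 / ([Au³⁺(aq)]·[Fe²⁺(aq)]^3) = 3.44×10^5, giving log Q = 5.537.
E = E° − (0.0601/n)·log Q = +0.72 − (0.0601/3)(5.537) = +0.61 V.

+0.61 V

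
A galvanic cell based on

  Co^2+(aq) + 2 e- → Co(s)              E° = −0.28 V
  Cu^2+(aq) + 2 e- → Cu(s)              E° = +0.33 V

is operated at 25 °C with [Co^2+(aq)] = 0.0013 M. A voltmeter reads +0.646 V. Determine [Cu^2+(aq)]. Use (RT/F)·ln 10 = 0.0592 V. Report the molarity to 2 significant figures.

The Cu²⁺/Cu couple has the larger reduction potential, so it is the cathode: E°cell = +0.33 − (−0.28) = +0.61 V and n = 2.
Rearranging E = E° − (0.0592/n)·log Q gives log Q = 2(+0.61 − (+0.646))/0.0592 = −1.216.
The balanced reaction is Cu^2+(aq) + Co(s) → Cu(s) + Co^2+(aq), so Q = [Co^2+(aq)] / [Cu^2+(aq)].
Solving for the unknown gives log [Cu^2+(aq)] = −1.670, so [Cu^2+(aq)] ≈ 0.021 M.

0.021 M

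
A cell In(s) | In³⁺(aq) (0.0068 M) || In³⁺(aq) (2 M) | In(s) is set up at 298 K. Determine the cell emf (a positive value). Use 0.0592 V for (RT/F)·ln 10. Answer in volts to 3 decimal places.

0.049 V

For a concentration cell E°cell = 0, since both electrodes use the same couple.
The compartment with the higher In³⁺(aq) concentration (2 M) acts as the cathode; ions are reduced there and produced at the dilute (0.0068 M) anode.
With n = 3, Ecell = −(0.0592/3)·log([dilute]/[conc]) = −(0.0592/3)·log(0.0068/2) = +0.049 V.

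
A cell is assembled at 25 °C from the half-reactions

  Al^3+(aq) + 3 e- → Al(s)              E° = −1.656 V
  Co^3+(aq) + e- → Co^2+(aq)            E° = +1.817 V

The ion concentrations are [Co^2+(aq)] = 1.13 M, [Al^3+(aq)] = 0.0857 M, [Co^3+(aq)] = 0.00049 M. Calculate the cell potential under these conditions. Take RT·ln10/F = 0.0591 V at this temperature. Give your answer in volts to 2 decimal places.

+3.30 V

Since E°(Co³⁺/Co²⁺) > E°(Al³⁺/Al), Co³⁺/Co²⁺ serves as the cathode.
The standard potential is +1.817 − (−1.656) = +3.473 V and the balanced reaction transfers n = 3 electrons.
For the overall reaction 3 Co^3+(aq) + Al(s) → 3 Co^2+(aq) + Al^3+(aq), Q = ([Co^2+(aq)]^3·[Al^3+(aq)]) / [Co^3+(aq)]^3 = 1.05×10^9, giving log Q = 9.022.
Applying E = E° − (RT ln10/nF)·log Q gives +3.473 − (0.0591/3)(9.022) = +3.30 V.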